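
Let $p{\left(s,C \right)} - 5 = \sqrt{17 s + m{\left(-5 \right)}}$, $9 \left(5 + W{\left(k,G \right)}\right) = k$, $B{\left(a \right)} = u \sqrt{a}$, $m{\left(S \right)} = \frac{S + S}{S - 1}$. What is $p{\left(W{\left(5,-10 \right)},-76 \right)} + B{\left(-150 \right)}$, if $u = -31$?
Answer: $5 - 155 i \sqrt{6} + \frac{i \sqrt{665}}{3} \approx 5.0 - 371.08 i$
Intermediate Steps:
$m{\left(S \right)} = \frac{2 S}{-1 + S}$
$B{\left(a \right)} = - 31 \sqrt{a}$
$W{\left(k,G \right)} = -5 + \frac{k}{9}$
$p{\left(s,C \right)} = 5 + \sqrt{\frac{5}{3} + 17 s}$ ($p{\left(s,C \right)} = 5 + \sqrt{17 s + 2 \left(-5\right) \frac{1}{-1 - 5}} = 5 + \sqrt{17 s + 2 \left(-5\right) \frac{1}{-6}} = 5 + \sqrt{17 s + 2 \left(-5\right) \left(- \frac{1}{6}\right)} = 5 + \sqrt{17 s + \frac{5}{3}} = 5 + \sqrt{\frac{5}{3} + 17 s}$)
$p{\left(W{\left(5,-10 \right)},-76 \right)} + B{\left(-150 \right)} = \left(5 + \frac{\sqrt{15 + 153 \left(-5 + \frac{1}{9} \cdot 5\right)}}{3}\right) - 31 \sqrt{-150} = \left(5 + \frac{\sqrt{15 + 153 \left(-5 + \frac{5}{9}\right)}}{3}\right) - 31 \cdot 5 i \sqrt{6} = \left(5 + \frac{\sqrt{15 + 153 \left(- \frac{40}{9}\right)}}{3}\right) - 155 i \sqrt{6} = \left(5 + \frac{\sqrt{15 - 680}}{3}\right) - 155 i \sqrt{6} = \left(5 + \frac{\sqrt{-665}}{3}\right) - 155 i \sqrt{6} = \left(5 + \frac{i \sqrt{665}}{3}\right) - 155 i \sqrt{6} = 5 - 155 i \sqrt{6} + \frac{i \sqrt{665}}{3}$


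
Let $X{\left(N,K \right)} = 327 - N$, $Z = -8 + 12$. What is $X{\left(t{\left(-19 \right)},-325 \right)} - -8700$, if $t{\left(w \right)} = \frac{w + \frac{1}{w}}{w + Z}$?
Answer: $\frac{2572333}{285} \approx 9025.7$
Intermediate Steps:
$Z = 4$
$t{\left(w \right)} = \frac{w + \frac{1}{w}}{4 + w}$ ($t{\left(w \right)} = \frac{w + \frac{1}{w}}{w + 4} = \frac{w + \frac{1}{w}}{4 + w}$)
$X{\left(t{\left(-19 \right)},-325 \right)} - -8700 = \left(327 - \frac{1 + \left(-19\right)^{2}}{\left(-19\right) \left(4 - 19\right)}\right) - -8700 = \left(327 - - \frac{1 + 361}{19 \left(-15\right)}\right) + 8700 = \left(327 - \left(- \frac{1}{19}\right) \left(- \frac{1}{15}\right) 362\right) + 8700 = \left(327 - \frac{362}{285}\right) + 8700 = \frac{92833}{285} + 8700 = \frac{2572333}{285}$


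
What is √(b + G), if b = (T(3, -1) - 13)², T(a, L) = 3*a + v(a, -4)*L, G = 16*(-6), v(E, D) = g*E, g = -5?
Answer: 5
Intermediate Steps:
v(E, D) = -5*E
G = -96
T(a, L) = 3*a - 5*L*a (T(a, L) = 3*a + (-5*a)*L = 3*a - 5*L*a)
b = 121 (b = (3*(3 - 5*(-1)) - 13)² = (3*(3 + 5) - 13)² = (3*8 - 13)² = (24 - 13)² = 11² = 121)
√(b + G) = √(121 - 96) = √25 = 5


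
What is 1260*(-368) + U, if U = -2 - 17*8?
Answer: -463818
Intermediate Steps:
U = -138 (U = -2 - 136 = -138)
1260*(-368) + U = 1260*(-368) - 138 = -463680 - 138 = -463818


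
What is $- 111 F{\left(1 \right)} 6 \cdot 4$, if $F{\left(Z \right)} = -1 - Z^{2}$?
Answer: $5328$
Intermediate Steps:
$- 111 F{\left(1 \right)} 6 \cdot 4 = - 111 \left(-1 - 1^{2}\right) 6 \cdot 4 = - 111 \left(-1 - 1\right) 6 \cdot 4 = - 111 \left(-2\right) 6 \cdot 4 = - 111 \left(\left(-12\right) 4\right) = \left(-111\right) \left(-48\right) = 5328$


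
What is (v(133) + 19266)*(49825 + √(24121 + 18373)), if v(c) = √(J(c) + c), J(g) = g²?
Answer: (19266 + √17822)*(49825 + √42494) ≈ 9.7058e+8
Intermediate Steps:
v(c) = √(c + c²) (v(c) = √(c² + c) = √(c + c²))
(v(133) + 19266)*(49825 + √(24121 + 18373)) = (√(133*(1 + 133)) + 19266)*(49825 + √(24121 + 18373)) = (√(133*134) + 19266)*(49825 + √42494) = (√17822 + 19266)*(49825 + √42494) = (19266 + √17822)*(49825 + √42494)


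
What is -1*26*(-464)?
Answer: 12064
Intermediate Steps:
-1*26*(-464) = -26*(-464) = 12064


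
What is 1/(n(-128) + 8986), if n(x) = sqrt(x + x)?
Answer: 4493/40374226 - 4*I/20187113 ≈ 0.00011128 - 1.9815e-7*I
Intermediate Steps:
n(x) = sqrt(2)*sqrt(x) (n(x) = sqrt(2*x) = sqrt(2)*sqrt(x))
1/(n(-128) + 8986) = 1/(sqrt(2)*sqrt(-128) + 8986) = 1/(sqrt(2)*(8*I*sqrt(2)) + 8986) = 1/(16*I + 8986) = 1/(8986 + 16*I) = (8986 - 16*I)/80748452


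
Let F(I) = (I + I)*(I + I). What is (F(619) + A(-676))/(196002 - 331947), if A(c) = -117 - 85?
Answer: -9638/855 ≈ -11.273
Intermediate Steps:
F(I) = 4*I² (F(I) = (2*I)*(2*I) = 4*I²)
A(c) = -202
(F(619) + A(-676))/(196002 - 331947) = (4*619² - 202)/(196002 - 331947) = (4*383161 - 202)/(-135945) = (1532644 - 202)*(-1/135945) = 1532442*(-1/135945) = -9638/855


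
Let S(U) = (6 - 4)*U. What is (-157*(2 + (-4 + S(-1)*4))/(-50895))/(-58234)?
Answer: 157/296381943 ≈ 5.2972e-7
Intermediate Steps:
S(U) = 2*U
(-157*(2 + (-4 + S(-1)*4))/(-50895))/(-58234) = (-157*(2 + (-4 + (2*(-1))*4))/(-50895))/(-58234) = (-157*(2 + (-4 - 2*4))*(-1/50895))*(-1/58234) = (-157*(2 + (-4 - 8))*(-1/50895))*(-1/58234) = (-157*(2 - 12)*(-1/50895))*(-1/58234) = (-157*(-10)*(-1/50895))*(-1/58234) = (1570*(-1/50895))*(-1/58234) = -314/10179*(-1/58234) = 157/296381943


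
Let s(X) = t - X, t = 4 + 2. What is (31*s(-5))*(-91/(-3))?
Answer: 31031/3 ≈ 10344.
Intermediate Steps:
t = 6
s(X) = 6 - X
(31*s(-5))*(-91/(-3)) = (31*(6 - 1*(-5)))*(-91/(-3)) = (31*(6 + 5))*(-91*(-1/3)) = (31*11)*(91/3) = 341*(91/3) = 31031/3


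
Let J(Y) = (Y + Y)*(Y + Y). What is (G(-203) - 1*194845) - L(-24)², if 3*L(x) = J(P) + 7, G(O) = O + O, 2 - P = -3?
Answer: -1768708/9 ≈ -1.9652e+5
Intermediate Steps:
P = 5 (P = 2 - 1*(-3) = 2 + 3 = 5)
J(Y) = 4*Y² (J(Y) = (2*Y)*(2*Y) = 4*Y²)
G(O) = 2*O
L(x) = 107/3 (L(x) = (4*5² + 7)/3 = (4*25 + 7)/3 = (100 + 7)/3 = (⅓)*107 = 107/3)
(G(-203) - 1*194845) - L(-24)² = (2*(-203) - 1*194845) - (107/3)² = (-406 - 194845) - 1*11449/9 = -195251 - 11449/9 = -1768708/9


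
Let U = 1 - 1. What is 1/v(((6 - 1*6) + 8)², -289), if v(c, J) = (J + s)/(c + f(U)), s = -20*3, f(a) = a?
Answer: -64/349 ≈ -0.18338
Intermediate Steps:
U = 0
s = -60
v(c, J) = (-60 + J)/c (v(c, J) = (J - 60)/(c + 0) = (-60 + J)/c)
1/v(((6 - 1*6) + 8)², -289) = 1/((-60 - 289)/(((6 - 1*6) + 8)²)) = 1/(-349/((6 - 6) + 8)²) = 1/(-349/(0 + 8)²) = 1/(-349/8²) = 1/(-349/64) = -64/349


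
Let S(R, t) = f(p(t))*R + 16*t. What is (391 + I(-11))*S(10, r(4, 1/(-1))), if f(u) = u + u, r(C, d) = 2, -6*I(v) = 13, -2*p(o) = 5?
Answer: -6999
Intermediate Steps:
p(o) = -5/2 (p(o) = -½*5 = -5/2)
I(v) = -13/6 (I(v) = -⅙*13 = -13/6)
f(u) = 2*u
S(R, t) = -5*R + 16*t (S(R, t) = (2*(-5/2))*R + 16*t = -5*R + 16*t)
(391 + I(-11))*S(10, r(4, 1/(-1))) = (391 - 13/6)*(-5*10 + 16*2) = 2333*(-50 + 32)/6 = (2333/6)*(-18) = -6999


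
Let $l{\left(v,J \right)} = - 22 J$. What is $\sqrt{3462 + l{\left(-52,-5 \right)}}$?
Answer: $2 \sqrt{893} \approx 59.766$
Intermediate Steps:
$\sqrt{3462 + l{\left(-52,-5 \right)}} = \sqrt{3462 - -110} = \sqrt{3462 + 110} = \sqrt{3572} = 2 \sqrt{893}$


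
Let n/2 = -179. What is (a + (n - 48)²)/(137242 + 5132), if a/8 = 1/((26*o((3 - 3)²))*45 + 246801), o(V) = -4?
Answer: 19955128582/17235867627 ≈ 1.1578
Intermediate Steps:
n = -358 (n = 2*(-179) = -358)
a = 8/242121 (a = 8/((26*(-4))*45 + 246801) = 8/(-104*45 + 246801) = 8/(-4680 + 246801) = 8/242121 ≈ 3.3041e-5)
(a + (n - 48)²)/(137242 + 5132) = (8/242121 + (-358 - 48)²)/(137242 + 5132) = (8/242121 + (-406)²)/142374 = (8/242121 + 164836)*(1/142374) = (39910257164/242121)*(1/142374) = 19955128582/17235867627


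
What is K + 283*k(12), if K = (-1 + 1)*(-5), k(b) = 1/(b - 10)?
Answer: 283/2 ≈ 141.50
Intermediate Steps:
k(b) = 1/(-10 + b)
K = 0 (K = 0*(-5) = 0)
K + 283*k(12) = 0 + 283/(-10 + 12) = 0 + 283/2 = 283/2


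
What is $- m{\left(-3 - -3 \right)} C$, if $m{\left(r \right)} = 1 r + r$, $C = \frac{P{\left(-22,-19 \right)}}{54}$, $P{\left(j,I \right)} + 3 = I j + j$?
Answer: $0$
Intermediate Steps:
$P{\left(j,I \right)} = -3 + j + I j$ ($P{\left(j,I \right)} = -3 + \left(I j + j\right) = -3 + \left(j + I j\right) = -3 + j + I j$)
$C = \frac{131}{18}$ ($C = \frac{-3 - 22 - -418}{54} = \left(-3 - 22 + 418\right) \frac{1}{54} = 393 \cdot \frac{1}{54} = \frac{131}{18} \approx 7.2778$)
$m{\left(r \right)} = 2 r$ ($m{\left(r \right)} = r + r = 2 r$)
$- m{\left(-3 - -3 \right)} C = - \frac{2 \left(-3 - -3\right) 131}{18} = - \frac{2 \left(-3 + 3\right) 131}{18} = - \frac{2 \cdot 0 \cdot 131}{18} = - \frac{0 \cdot 131}{18} = \left(-1\right) 0 = 0$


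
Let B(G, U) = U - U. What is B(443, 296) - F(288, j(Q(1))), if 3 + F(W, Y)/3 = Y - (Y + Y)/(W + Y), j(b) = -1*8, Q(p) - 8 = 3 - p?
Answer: 1149/35 ≈ 32.829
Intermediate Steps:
B(G, U) = 0
Q(p) = 11 - p (Q(p) = 8 + (3 - p) = 11 - p)
j(b) = -8
F(W, Y) = -9 + 3*Y - 6*Y/(W + Y) (F(W, Y) = -9 + 3*(Y - (Y + Y)/(W + Y)) = -9 + 3*(Y - 2*Y/(W + Y)) = -9 + (3*Y - 6*Y/(W + Y)) = -9 + 3*Y - 6*Y/(W + Y))
B(443, 296) - F(288, j(Q(1))) = 0 - 3*((-8)**2 - 5*(-8) - 3*288 + 288*(-8))/(288 - 8) = 0 - 3*(64 + 40 - 864 - 2304)/280 = 0 - 3*(-3064)/280 = 0 - 1*(-1149/35) = 0 + 1149/35 = 1149/35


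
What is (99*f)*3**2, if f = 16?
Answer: 14256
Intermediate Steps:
(99*f)*3**2 = (99*16)*3**2 = 1584*9 = 14256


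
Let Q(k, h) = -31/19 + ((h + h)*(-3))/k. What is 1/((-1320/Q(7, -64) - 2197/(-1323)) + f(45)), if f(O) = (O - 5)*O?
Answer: 9365517/16641217283 ≈ 0.00056279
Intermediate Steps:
Q(k, h) = -31/19 - 6*h/k (Q(k, h) = -31*1/19 + ((2*h)*(-3))/k = -31/19 + (-6*h)/k = -31/19 - 6*h/k)
f(O) = O*(-5 + O) (f(O) = (-5 + O)*O = O*(-5 + O))
1/((-1320/Q(7, -64) - 2197/(-1323)) + f(45)) = 1/((-1320/(-31/19 - 6*(-64)/7) - 2197/(-1323)) + 45*(-5 + 45)) = 1/((-1320/(-31/19 - 6*(-64)*⅐) - 2197*(-1/1323)) + 45*40) = 1/((-1320/(-31/19 + 384/7) + 2197/1323) + 1800) = 1/((-1320/7079/133 + 2197/1323) + 1800) = 1/((-1320*133/7079 + 2197/1323) + 1800) = 1/((-175560/7079 + 2197/1323) + 1800) = 1/(-216713317/9365517 + 1800) = 1/(16641217283/9365517) = 9365517/16641217283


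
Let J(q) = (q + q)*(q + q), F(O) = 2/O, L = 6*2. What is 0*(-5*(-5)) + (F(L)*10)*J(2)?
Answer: 80/3 ≈ 26.667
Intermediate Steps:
L = 12
J(q) = 4*q² (J(q) = (2*q)*(2*q) = 4*q²)
0*(-5*(-5)) + (F(L)*10)*J(2) = 0*(-5*(-5)) + ((2/12)*10)*(4*2²) = 0*25 + ((2*(1/12))*10)*(4*4) = 0 + ((⅙)*10)*16 = 0 + (5/3)*16 = 0 + 80/3 = 80/3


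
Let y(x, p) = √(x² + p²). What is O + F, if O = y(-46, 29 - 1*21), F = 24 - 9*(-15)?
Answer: 159 + 2*√545 ≈ 205.69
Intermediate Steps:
y(x, p) = √(p² + x²)
F = 159 (F = 24 + 135 = 159)
O = 2*√545 (O = √((29 - 1*21)² + (-46)²) = √((29 - 21)² + 2116) = √(8² + 2116) = √(64 + 2116) = √2180 = 2*√545 ≈ 46.690)
O + F = 2*√545 + 159 = 159 + 2*√545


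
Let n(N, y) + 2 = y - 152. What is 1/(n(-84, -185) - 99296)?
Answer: -1/99635 ≈ -1.0037e-5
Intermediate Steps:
n(N, y) = -154 + y (n(N, y) = -2 + (y - 152) = -2 + (-152 + y) = -154 + y)
1/(n(-84, -185) - 99296) = 1/((-154 - 185) - 99296) = 1/(-339 - 99296) = 1/(-99635) = -1/99635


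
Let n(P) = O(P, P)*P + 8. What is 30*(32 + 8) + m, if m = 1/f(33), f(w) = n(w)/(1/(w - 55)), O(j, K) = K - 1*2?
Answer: 27218399/22682 ≈ 1200.0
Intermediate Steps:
O(j, K) = -2 + K (O(j, K) = K - 2 = -2 + K)
n(P) = 8 + P*(-2 + P) (n(P) = (-2 + P)*P + 8 = P*(-2 + P) + 8 = 8 + P*(-2 + P))
f(w) = (-55 + w)*(8 + w*(-2 + w)) (f(w) = (8 + w*(-2 + w))/(1/(w - 55)) = (8 + w*(-2 + w))/(1/(-55 + w)) = (8 + w*(-2 + w))*(-55 + w) = (-55 + w)*(8 + w*(-2 + w)))
m = -1/22682 (m = 1/((-55 + 33)*(8 + 33*(-2 + 33))) = 1/(-22*(8 + 33*31)) = 1/(-22*(8 + 1023)) = 1/(-22*1031) = 1/(-22682) = -1/22682 ≈ -4.4088e-5)
30*(32 + 8) + m = 30*(32 + 8) - 1/22682 = 30*40 - 1/22682 = 1200 - 1/22682 = 27218399/22682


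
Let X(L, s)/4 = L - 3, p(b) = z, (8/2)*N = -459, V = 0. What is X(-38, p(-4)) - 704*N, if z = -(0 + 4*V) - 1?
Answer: 80620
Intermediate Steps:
N = -459/4 (N = (¼)*(-459) = -459/4 ≈ -114.75)
z = -1 (z = -(0 + 4*0) - 1 = -(0 + 0) - 1 = -1*0 - 1 = 0 - 1 = -1)
p(b) = -1
X(L, s) = -12 + 4*L (X(L, s) = 4*(L - 3) = 4*(-3 + L) = -12 + 4*L)
X(-38, p(-4)) - 704*N = (-12 + 4*(-38)) - 704*(-459/4) = (-12 - 152) + 80784 = -164 + 80784 = 80620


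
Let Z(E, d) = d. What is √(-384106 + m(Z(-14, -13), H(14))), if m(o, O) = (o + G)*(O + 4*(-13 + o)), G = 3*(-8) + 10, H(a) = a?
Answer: 2*I*√95419 ≈ 617.8*I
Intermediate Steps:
G = -14 (G = -24 + 10 = -14)
m(o, O) = (-14 + o)*(-52 + O + 4*o) (m(o, O) = (o - 14)*(O + 4*(-13 + o)) = (-14 + o)*(O + (-52 + 4*o)) = (-14 + o)*(-52 + O + 4*o))
√(-384106 + m(Z(-14, -13), H(14))) = √(-384106 + (728 - 108*(-13) - 14*14 + 4*(-13)² + 14*(-13))) = √(-384106 + (728 + 1404 - 196 + 4*169 - 182)) = √(-384106 + (728 + 1404 - 196 + 676 - 182)) = √(-384106 + 2430) = √(-381676) = 2*I*√95419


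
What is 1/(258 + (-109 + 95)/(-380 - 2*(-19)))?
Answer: 171/44125 ≈ 0.0038754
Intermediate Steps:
1/(258 + (-109 + 95)/(-380 - 2*(-19))) = 1/(258 - 14/(-380 + 38)) = 1/(258 - 14/(-342)) = 1/(258 - 14*(-1/342)) = 1/(258 + 7/171) = 1/(44125/171) = 171/44125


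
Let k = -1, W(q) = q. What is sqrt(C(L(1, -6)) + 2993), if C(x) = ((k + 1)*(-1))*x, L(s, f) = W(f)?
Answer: sqrt(2993) ≈ 54.708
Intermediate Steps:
L(s, f) = f
C(x) = 0 (C(x) = ((-1 + 1)*(-1))*x = (0*(-1))*x = 0*x = 0)
sqrt(C(L(1, -6)) + 2993) = sqrt(0 + 2993) = sqrt(2993)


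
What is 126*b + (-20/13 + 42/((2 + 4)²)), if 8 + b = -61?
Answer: -678161/78 ≈ -8694.4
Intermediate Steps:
b = -69 (b = -8 - 61 = -69)
126*b + (-20/13 + 42/((2 + 4)²)) = 126*(-69) + (-20/13 + 42/((2 + 4)²)) = -8694 + (-20*1/13 + 42/(6²)) = -8694 + (-20/13 + 42/36) = -8694 + (-20/13 + 42*(1/36)) = -8694 + (-20/13 + 7/6) = -8694 - 29/78 = -678161/78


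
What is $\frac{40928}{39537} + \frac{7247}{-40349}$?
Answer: $\frac{1364879233}{1595278413} \approx 0.85557$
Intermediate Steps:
$\frac{40928}{39537} + \frac{7247}{-40349} = 40928 \cdot \frac{1}{39537} + 7247 \left(- \frac{1}{40349}\right) = \frac{40928}{39537} - \frac{7247}{40349} = \frac{1364879233}{1595278413}$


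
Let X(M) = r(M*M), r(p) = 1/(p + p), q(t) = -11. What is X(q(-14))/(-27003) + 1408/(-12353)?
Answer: -836446051/7338497298 ≈ -0.11398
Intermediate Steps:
r(p) = 1/(2*p)
X(M) = 1/(2*M**2) (X(M) = 1/(2*((M*M))) = 1/(2*(M**2)) = 1/(2*M**2))
X(q(-14))/(-27003) + 1408/(-12353) = ((1/2)/(-11)**2)/(-27003) + 1408/(-12353) = ((1/2)*(1/121))*(-1/27003) + 1408*(-1/12353) = (1/242)*(-1/27003) - 128/1123 = -1/6534726 - 128/1123 = -836446051/7338497298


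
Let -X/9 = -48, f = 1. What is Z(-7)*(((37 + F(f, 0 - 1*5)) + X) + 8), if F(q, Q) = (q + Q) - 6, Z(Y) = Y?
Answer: -3269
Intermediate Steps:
X = 432 (X = -9*(-48) = 432)
F(q, Q) = -6 + Q + q (F(q, Q) = (Q + q) - 6 = -6 + Q + q)
Z(-7)*(((37 + F(f, 0 - 1*5)) + X) + 8) = -7*(((37 + (-6 + (0 - 1*5) + 1)) + 432) + 8) = -7*(((37 + (-6 + (0 - 5) + 1)) + 432) + 8) = -7*(((37 + (-6 - 5 + 1)) + 432) + 8) = -7*(((37 - 10) + 432) + 8) = -7*((27 + 432) + 8) = -7*(459 + 8) = -7*467 = -3269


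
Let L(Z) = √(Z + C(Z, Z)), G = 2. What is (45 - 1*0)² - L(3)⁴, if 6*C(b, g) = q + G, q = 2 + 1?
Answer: 72371/36 ≈ 2010.3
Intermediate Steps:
q = 3
C(b, g) = ⅚ (C(b, g) = (3 + 2)/6 = (⅙)*5 = ⅚)
L(Z) = √(⅚ + Z) (L(Z) = √(Z + ⅚) = √(⅚ + Z))
(45 - 1*0)² - L(3)⁴ = (45 - 1*0)² - (√(30 + 36*3)/6)⁴ = (45 + 0)² - (√(30 + 108)/6)⁴ = 45² - (√138/6)⁴ = 2025 - 1*529/36 = 2025 - 529/36 = 72371/36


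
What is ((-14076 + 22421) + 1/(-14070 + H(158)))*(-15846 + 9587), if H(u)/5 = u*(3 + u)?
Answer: -5908410883859/113120 ≈ -5.2231e+7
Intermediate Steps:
H(u) = 5*u*(3 + u) (H(u) = 5*(u*(3 + u)) = 5*u*(3 + u))
((-14076 + 22421) + 1/(-14070 + H(158)))*(-15846 + 9587) = ((-14076 + 22421) + 1/(-14070 + 5*158*(3 + 158)))*(-15846 + 9587) = (8345 + 1/(-14070 + 5*158*161))*(-6259) = (8345 + 1/(-14070 + 127190))*(-6259) = (8345 + 1/113120)*(-6259) = (943986401/113120)*(-6259) = -5908410883859/113120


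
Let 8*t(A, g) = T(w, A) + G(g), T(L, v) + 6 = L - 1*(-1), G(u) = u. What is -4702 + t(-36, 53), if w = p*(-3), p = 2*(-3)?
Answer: -18775/4 ≈ -4693.8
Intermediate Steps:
p = -6
w = 18 (w = -6*(-3) = 18)
T(L, v) = -5 + L (T(L, v) = -6 + (L - 1*(-1)) = -6 + (L + 1) = -6 + (1 + L) = -5 + L)
t(A, g) = 13/8 + g/8 (t(A, g) = ((-5 + 18) + g)/8 = (13 + g)/8 = 13/8 + g/8)
-4702 + t(-36, 53) = -4702 + (13/8 + (1/8)*53) = -4702 + (13/8 + 53/8) = -4702 + 33/4 = -18775/4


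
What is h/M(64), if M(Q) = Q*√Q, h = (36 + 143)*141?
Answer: 25239/512 ≈ 49.295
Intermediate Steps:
h = 25239 (h = 179*141 = 25239)
M(Q) = Q^(3/2)
h/M(64) = 25239/(64^(3/2)) = 25239/512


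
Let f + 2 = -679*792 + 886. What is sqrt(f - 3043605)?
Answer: I*sqrt(3580489) ≈ 1892.2*I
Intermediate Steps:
f = -536884 (f = -2 + (-679*792 + 886) = -2 + (-537768 + 886) = -2 - 536882 = -536884)
sqrt(f - 3043605) = sqrt(-536884 - 3043605) = sqrt(-3580489) = I*sqrt(3580489)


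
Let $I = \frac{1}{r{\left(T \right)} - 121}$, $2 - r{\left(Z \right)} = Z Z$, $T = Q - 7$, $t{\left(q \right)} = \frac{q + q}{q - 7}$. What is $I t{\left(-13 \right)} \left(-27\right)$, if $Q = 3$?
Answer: $\frac{13}{50} \approx 0.26$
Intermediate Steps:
$t{\left(q \right)} = \frac{2 q}{-7 + q}$
$T = -4$ ($T = 3 - 7 = -4$)
$r{\left(Z \right)} = 2 - Z^{2}$ ($r{\left(Z \right)} = 2 - Z Z = 2 - Z^{2}$)
$I = - \frac{1}{135}$ ($I = \frac{1}{\left(2 - \left(-4\right)^{2}\right) - 121} = \frac{1}{\left(2 - 16\right) - 121} = \frac{1}{-14 - 121} = \frac{1}{-135} = - \frac{1}{135} \approx -0.0074074$)
$I t{\left(-13 \right)} \left(-27\right) = - \frac{2 \left(-13\right) \frac{1}{-7 - 13}}{135} \left(-27\right) = - \frac{2 \left(-13\right) \frac{1}{-20}}{135} \left(-27\right) = - \frac{2 \left(-13\right) \left(- \frac{1}{20}\right)}{135} \left(-27\right) = \left(- \frac{1}{135}\right) \frac{13}{10} \left(-27\right) = \left(- \frac{13}{1350}\right) \left(-27\right) = \frac{13}{50}$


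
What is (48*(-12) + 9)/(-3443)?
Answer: 567/3443 ≈ 0.16468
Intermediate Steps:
(48*(-12) + 9)/(-3443) = (-576 + 9)*(-1/3443) = -567*(-1/3443) = 567/3443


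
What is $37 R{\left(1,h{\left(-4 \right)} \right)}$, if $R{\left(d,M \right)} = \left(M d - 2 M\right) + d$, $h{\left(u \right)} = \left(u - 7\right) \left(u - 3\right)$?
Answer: $-2812$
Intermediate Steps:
$h{\left(u \right)} = \left(-7 + u\right) \left(-3 + u\right)$ ($h{\left(u \right)} = \left(u - 7\right) \left(-3 + u\right) = \left(-7 + u\right) \left(-3 + u\right)$)
$R{\left(d,M \right)} = d - 2 M + M d$ ($R{\left(d,M \right)} = \left(- 2 M + M d\right) + d = d - 2 M + M d$)
$37 R{\left(1,h{\left(-4 \right)} \right)} = 37 \left(1 - 2 \left(21 + \left(-4\right)^{2} - -40\right) + \left(21 + \left(-4\right)^{2} - -40\right) 1\right) = 37 \left(1 - 2 \left(21 + 16 + 40\right) + \left(21 + 16 + 40\right) 1\right) = 37 \left(1 - 154 + 77 \cdot 1\right) = 37 \left(1 - 154 + 77\right) = 37 \left(-76\right) = -2812$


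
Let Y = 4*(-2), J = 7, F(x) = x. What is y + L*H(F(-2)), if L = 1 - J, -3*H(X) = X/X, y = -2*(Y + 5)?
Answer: 8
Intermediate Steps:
Y = -8
y = 6 (y = -2*(-8 + 5) = -2*(-3) = 6)
H(X) = -⅓ (H(X) = -X/(3*X) = -⅓*1 = -⅓)
L = -6 (L = 1 - 1*7 = 1 - 7 = -6)
y + L*H(F(-2)) = 6 - 6*(-⅓) = 6 + 2 = 8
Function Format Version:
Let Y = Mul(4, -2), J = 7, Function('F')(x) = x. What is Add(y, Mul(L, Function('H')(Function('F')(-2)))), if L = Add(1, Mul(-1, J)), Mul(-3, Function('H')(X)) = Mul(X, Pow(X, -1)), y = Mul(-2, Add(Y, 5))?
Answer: 8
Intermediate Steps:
Y = -8
y = 6 (y = Mul(-2, Add(-8, 5)) = Mul(-2, -3) = 6)
Function('H')(X) = Rational(-1, 3) (Function('H')(X) = Mul(Rational(-1, 3), Mul(X, Pow(X, -1))) = Mul(Rational(-1, 3), 1) = Rational(-1, 3))
L = -6 (L = Add(1, Mul(-1, 7)) = Add(1, -7) = -6)
Add(y, Mul(L, Function('H')(Function('F')(-2)))) = Add(6, Mul(-6, Rational(-1, 3))) = Add(6, 2) = 8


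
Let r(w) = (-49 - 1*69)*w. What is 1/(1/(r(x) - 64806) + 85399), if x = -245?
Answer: 35896/3065482503 ≈ 1.1710e-5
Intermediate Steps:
r(w) = -118*w (r(w) = (-49 - 69)*w = -118*w)
1/(1/(r(x) - 64806) + 85399) = 1/(1/(-118*(-245) - 64806) + 85399) = 1/(1/(28910 - 64806) + 85399) = 1/(1/(-35896) + 85399) = 1/(-1/35896 + 85399) = 1/(3065482503/35896) = 35896/3065482503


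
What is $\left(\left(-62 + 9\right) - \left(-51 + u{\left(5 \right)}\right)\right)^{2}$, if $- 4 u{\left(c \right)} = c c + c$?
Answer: $\frac{121}{4} \approx 30.25$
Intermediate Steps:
$u{\left(c \right)} = - \frac{c}{4} - \frac{c^{2}}{4}$ ($u{\left(c \right)} = - \frac{c c + c}{4} = - \frac{c^{2} + c}{4} = - \frac{c + c^{2}}{4} = - \frac{c}{4} - \frac{c^{2}}{4}$)
$\left(\left(-62 + 9\right) - \left(-51 + u{\left(5 \right)}\right)\right)^{2} = \left(\left(-62 + 9\right) + \left(51 - \left(- \frac{1}{4}\right) 5 \left(1 + 5\right)\right)\right)^{2} = \left(-53 + \left(51 - \left(- \frac{1}{4}\right) 5 \cdot 6\right)\right)^{2} = \left(-53 + \left(51 - - \frac{15}{2}\right)\right)^{2} = \left(-53 + \left(51 + \frac{15}{2}\right)\right)^{2} = \left(-53 + \frac{117}{2}\right)^{2} = \left(\frac{11}{2}\right)^{2} = \frac{121}{4}$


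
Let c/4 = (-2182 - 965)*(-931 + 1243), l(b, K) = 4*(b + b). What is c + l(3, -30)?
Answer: -3927432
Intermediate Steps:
l(b, K) = 8*b (l(b, K) = 4*(2*b) = 8*b)
c = -3927456 (c = 4*((-2182 - 965)*(-931 + 1243)) = 4*(-3147*312) = 4*(-981864) = -3927456)
c + l(3, -30) = -3927456 + 8*3 = -3927456 + 24 = -3927432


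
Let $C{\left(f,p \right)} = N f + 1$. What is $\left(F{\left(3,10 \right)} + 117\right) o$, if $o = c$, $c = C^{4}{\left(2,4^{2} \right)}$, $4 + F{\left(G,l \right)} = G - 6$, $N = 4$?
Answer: $721710$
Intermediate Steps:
$C{\left(f,p \right)} = 1 + 4 f$ ($C{\left(f,p \right)} = 4 f + 1 = 1 + 4 f$)
$F{\left(G,l \right)} = -10 + G$ ($F{\left(G,l \right)} = -4 + \left(G - 6\right) = -4 + \left(-6 + G\right) = -10 + G$)
$c = 6561$ ($c = \left(1 + 4 \cdot 2\right)^{4} = \left(1 + 8\right)^{4} = 9^{4} = 6561$)
$o = 6561$
$\left(F{\left(3,10 \right)} + 117\right) o = \left(\left(-10 + 3\right) + 117\right) 6561 = \left(-7 + 117\right) 6561 = 110 \cdot 6561 = 721710$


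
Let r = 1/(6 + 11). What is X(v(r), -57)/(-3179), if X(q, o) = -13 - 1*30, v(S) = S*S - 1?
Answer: 43/3179 ≈ 0.013526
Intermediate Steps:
r = 1/17 ≈ 0.058824
v(S) = -1 + S² (v(S) = S² - 1 = -1 + S²)
X(q, o) = -43 (X(q, o) = -13 - 30 = -43)
X(v(r), -57)/(-3179) = -43/(-3179) = -43*(-1/3179) = 43/3179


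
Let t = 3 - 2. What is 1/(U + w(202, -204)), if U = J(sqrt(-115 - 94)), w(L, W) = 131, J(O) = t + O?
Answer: 12/1603 - I*sqrt(209)/17633 ≈ 0.007486 - 0.00081987*I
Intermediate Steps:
t = 1
J(O) = 1 + O
U = 1 + I*sqrt(209) (U = 1 + sqrt(-115 - 94) = 1 + sqrt(-209) = 1 + I*sqrt(209) ≈ 1.0 + 14.457*I)
1/(U + w(202, -204)) = 1/((1 + I*sqrt(209)) + 131) = 1/(132 + I*sqrt(209))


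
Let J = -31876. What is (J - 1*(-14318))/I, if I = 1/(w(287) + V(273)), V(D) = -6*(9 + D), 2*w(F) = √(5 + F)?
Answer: 29708136 - 17558*√73 ≈ 2.9558e+7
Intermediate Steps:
w(F) = √(5 + F)/2
V(D) = -54 - 6*D
I = 1/(-1692 + √73) (I = 1/(√(5 + 287)/2 + (-54 - 6*273)) = 1/(√292/2 + (-54 - 1638)) = 1/((2*√73)/2 - 1692) = 1/(√73 - 1692) = 1/(-1692 + √73) ≈ -0.00059402)
(J - 1*(-14318))/I = (-31876 - 1*(-14318))/(-1692/2862791 - √73/2862791) = (-31876 + 14318)/(-1692/2862791 - √73/2862791) = -17558/(-1692/2862791 - √73/2862791)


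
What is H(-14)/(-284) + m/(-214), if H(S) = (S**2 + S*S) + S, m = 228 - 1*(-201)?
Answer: -25341/7597 ≈ -3.3357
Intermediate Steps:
m = 429 (m = 228 + 201 = 429)
H(S) = S + 2*S**2 (H(S) = (S**2 + S**2) + S = 2*S**2 + S = S + 2*S**2)
H(-14)/(-284) + m/(-214) = -14*(1 + 2*(-14))/(-284) + 429/(-214) = -14*(1 - 28)*(-1/284) + 429*(-1/214) = -14*(-27)*(-1/284) - 429/214 = 378*(-1/284) - 429/214 = -189/142 - 429/214 = -25341/7597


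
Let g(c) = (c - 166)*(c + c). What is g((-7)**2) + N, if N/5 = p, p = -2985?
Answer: -26391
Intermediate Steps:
g(c) = 2*c*(-166 + c) (g(c) = (-166 + c)*(2*c) = 2*c*(-166 + c))
N = -14925 (N = 5*(-2985) = -14925)
g((-7)**2) + N = 2*(-7)**2*(-166 + (-7)**2) - 14925 = 2*49*(-166 + 49) - 14925 = 2*49*(-117) - 14925 = -11466 - 14925 = -26391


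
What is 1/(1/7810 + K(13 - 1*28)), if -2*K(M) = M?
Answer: 3905/29288 ≈ 0.13333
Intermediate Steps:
K(M) = -M/2
1/(1/7810 + K(13 - 1*28)) = 1/(1/7810 - (13 - 1*28)/2) = 1/(1/7810 - (13 - 28)/2) = 1/(1/7810 - ½*(-15)) = 1/(1/7810 + 15/2) = 1/(29288/3905) = 3905/29288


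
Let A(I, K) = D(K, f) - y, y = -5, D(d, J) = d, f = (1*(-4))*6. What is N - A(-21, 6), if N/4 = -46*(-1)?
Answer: 173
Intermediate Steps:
f = -24 (f = -4*6 = -24)
A(I, K) = 5 + K (A(I, K) = K - 1*(-5) = K + 5 = 5 + K)
N = 184 (N = 4*(-46*(-1)) = 4*46 = 184)
N - A(-21, 6) = 184 - (5 + 6) = 184 - 1*11 = 184 - 11 = 173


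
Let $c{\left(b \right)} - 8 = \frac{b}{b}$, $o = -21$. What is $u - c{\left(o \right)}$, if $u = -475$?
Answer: $-484$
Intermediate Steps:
$c{\left(b \right)} = 9$ ($c{\left(b \right)} = 8 + \frac{b}{b} = 8 + 1 = 9$)
$u - c{\left(o \right)} = -475 - 9 = -484$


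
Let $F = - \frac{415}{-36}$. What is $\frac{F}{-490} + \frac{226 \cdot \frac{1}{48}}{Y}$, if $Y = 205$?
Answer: $- \frac{101}{180810} \approx -0.0005586$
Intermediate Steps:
$F = \frac{415}{36}$ ($F = \left(-415\right) \left(- \frac{1}{36}\right) = \frac{415}{36} \approx 11.528$)
$\frac{F}{-490} + \frac{226 \cdot \frac{1}{48}}{Y} = \frac{415}{36 \left(-490\right)} + \frac{226 \cdot \frac{1}{48}}{205} = \frac{415}{36} \left(- \frac{1}{490}\right) + 226 \cdot \frac{1}{48} \cdot \frac{1}{205} = - \frac{83}{3528} + \frac{113}{24} \cdot \frac{1}{205} = - \frac{83}{3528} + \frac{113}{4920} = - \frac{101}{180810}$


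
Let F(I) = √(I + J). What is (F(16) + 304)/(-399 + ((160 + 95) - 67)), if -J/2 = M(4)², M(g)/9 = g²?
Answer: -304/211 - 4*I*√2591/211 ≈ -1.4408 - 0.96496*I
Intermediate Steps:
M(g) = 9*g²
J = -41472 (J = -2*(9*4²)² = -2*(9*16)² = -2*144² = -2*20736 = -41472)
F(I) = √(-41472 + I) (F(I) = √(I - 41472) = √(-41472 + I))
(F(16) + 304)/(-399 + ((160 + 95) - 67)) = (√(-41472 + 16) + 304)/(-399 + ((160 + 95) - 67)) = (√(-41456) + 304)/(-399 + (255 - 67)) = (4*I*√2591 + 304)/(-399 + 188) = (304 + 4*I*√2591)/(-211) = (304 + 4*I*√2591)*(-1/211) = -304/211 - 4*I*√2591/211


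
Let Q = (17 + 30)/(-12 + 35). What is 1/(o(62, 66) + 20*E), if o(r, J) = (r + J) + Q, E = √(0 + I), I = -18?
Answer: 22931/4251627 - 10580*I*√2/4251627 ≈ 0.0053935 - 0.0035192*I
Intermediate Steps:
E = 3*I*√2 (E = √(0 - 18) = √(-18) = 3*I*√2 ≈ 4.2426*I)
Q = 47/23 ≈ 2.0435
o(r, J) = 47/23 + J + r (o(r, J) = (r + J) + 47/23 = (J + r) + 47/23 = 47/23 + J + r)
1/(o(62, 66) + 20*E) = 1/((47/23 + 66 + 62) + 20*(3*I*√2)) = 1/(2991/23 + 60*I*√2)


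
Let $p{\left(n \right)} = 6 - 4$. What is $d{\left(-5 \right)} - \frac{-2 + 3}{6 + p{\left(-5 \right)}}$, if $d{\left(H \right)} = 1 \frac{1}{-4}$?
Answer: $- \frac{3}{8} \approx -0.375$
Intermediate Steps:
$p{\left(n \right)} = 2$
$d{\left(H \right)} = - \frac{1}{4}$ ($d{\left(H \right)} = 1 \left(- \frac{1}{4}\right) = - \frac{1}{4}$)
$d{\left(-5 \right)} - \frac{-2 + 3}{6 + p{\left(-5 \right)}} = - \frac{1}{4} - \frac{-2 + 3}{6 + 2} = - \frac{1}{4} - 1 \cdot \frac{1}{8} = - \frac{1}{4} - \frac{1}{8} = - \frac{3}{8}$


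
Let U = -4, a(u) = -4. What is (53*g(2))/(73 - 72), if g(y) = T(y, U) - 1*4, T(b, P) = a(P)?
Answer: -424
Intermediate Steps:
T(b, P) = -4
g(y) = -8 (g(y) = -4 - 1*4 = -4 - 4 = -8)
(53*g(2))/(73 - 72) = (53*(-8))/(73 - 72) = -424/1 = -424*1 = -424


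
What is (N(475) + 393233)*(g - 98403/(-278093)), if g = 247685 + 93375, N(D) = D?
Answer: 37341824634182964/278093 ≈ 1.3428e+11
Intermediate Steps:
g = 341060
(N(475) + 393233)*(g - 98403/(-278093)) = (475 + 393233)*(341060 - 98403/(-278093)) = 393708*(341060 - 98403*(-1/278093)) = 393708*(341060 + 98403/278093) = 393708*(94846496983/278093) = 37341824634182964/278093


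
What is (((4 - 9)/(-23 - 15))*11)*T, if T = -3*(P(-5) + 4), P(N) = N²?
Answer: -4785/38 ≈ -125.92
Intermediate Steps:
T = -87 (T = -3*((-5)² + 4) = -3*(25 + 4) = -3*29 = -87)
(((4 - 9)/(-23 - 15))*11)*T = (((4 - 9)/(-23 - 15))*11)*(-87) = (-5/(-38)*11)*(-87) = (-5*(-1/38)*11)*(-87) = ((5/38)*11)*(-87) = (55/38)*(-87) = -4785/38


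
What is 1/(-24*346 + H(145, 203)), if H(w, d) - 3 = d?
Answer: -1/8098 ≈ -0.00012349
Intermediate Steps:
H(w, d) = 3 + d
1/(-24*346 + H(145, 203)) = 1/(-24*346 + (3 + 203)) = 1/(-8304 + 206) = 1/(-8098) = -1/8098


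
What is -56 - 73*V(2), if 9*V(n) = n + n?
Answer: -796/9 ≈ -88.444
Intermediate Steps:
V(n) = 2*n/9 (V(n) = (n + n)/9 = (2*n)/9 = 2*n/9)
-56 - 73*V(2) = -56 - 146*2/9 = -56 - 73*4/9 = -56 - 292/9 = -796/9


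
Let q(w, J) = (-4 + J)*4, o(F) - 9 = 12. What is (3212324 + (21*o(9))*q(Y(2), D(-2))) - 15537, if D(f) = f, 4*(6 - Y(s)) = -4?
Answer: 3186203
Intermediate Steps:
Y(s) = 7 (Y(s) = 6 - ¼*(-4) = 6 + 1 = 7)
o(F) = 21 (o(F) = 9 + 12 = 21)
q(w, J) = -16 + 4*J
(3212324 + (21*o(9))*q(Y(2), D(-2))) - 15537 = (3212324 + (21*21)*(-16 + 4*(-2))) - 15537 = (3212324 + 441*(-16 - 8)) - 15537 = (3212324 + 441*(-24)) - 15537 = (3212324 - 10584) - 15537 = 3201740 - 15537 = 3186203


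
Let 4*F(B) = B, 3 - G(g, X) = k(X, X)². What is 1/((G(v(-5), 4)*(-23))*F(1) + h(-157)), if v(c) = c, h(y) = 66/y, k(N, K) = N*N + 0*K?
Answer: 628/913319 ≈ 0.00068760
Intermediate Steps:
k(N, K) = N² (k(N, K) = N² + 0 = N²)
G(g, X) = 3 - X⁴ (G(g, X) = 3 - (X²)² = 3 - X⁴)
F(B) = B/4
1/((G(v(-5), 4)*(-23))*F(1) + h(-157)) = 1/(((3 - 1*4⁴)*(-23))*((¼)*1) + 66/(-157)) = 1/(((3 - 1*256)*(-23))*(¼) + 66*(-1/157)) = 1/(((3 - 256)*(-23))*(¼) - 66/157) = 1/(-253*(-23)*(¼) - 66/157) = 1/(5819*(¼) - 66/157) = 1/(5819/4 - 66/157) = 1/(913319/628) = 628/913319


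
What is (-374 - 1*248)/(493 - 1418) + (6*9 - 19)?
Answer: 32997/925 ≈ 35.672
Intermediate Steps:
(-374 - 1*248)/(493 - 1418) + (6*9 - 19) = (-374 - 248)/(-925) + (54 - 19) = -622*(-1/925) + 35 = 622/925 + 35 = 32997/925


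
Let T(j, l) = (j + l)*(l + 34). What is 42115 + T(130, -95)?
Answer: 39980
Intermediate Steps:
T(j, l) = (34 + l)*(j + l) (T(j, l) = (j + l)*(34 + l) = (34 + l)*(j + l))
42115 + T(130, -95) = 42115 + ((-95)**2 + 34*130 + 34*(-95) + 130*(-95)) = 42115 + (9025 + 4420 - 3230 - 12350) = 42115 - 2135 = 39980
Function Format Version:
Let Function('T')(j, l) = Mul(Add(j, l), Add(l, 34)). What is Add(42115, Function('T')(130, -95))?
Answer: 39980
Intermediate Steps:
Function('T')(j, l) = Mul(Add(34, l), Add(j, l)) (Function('T')(j, l) = Mul(Add(j, l), Add(34, l)) = Mul(Add(34, l), Add(j, l)))
Add(42115, Function('T')(130, -95)) = Add(42115, Add(Pow(-95, 2), Mul(34, 130), Mul(34, -95), Mul(130, -95))) = Add(42115, Add(9025, 4420, -3230, -12350)) = Add(42115, -2135) = 39980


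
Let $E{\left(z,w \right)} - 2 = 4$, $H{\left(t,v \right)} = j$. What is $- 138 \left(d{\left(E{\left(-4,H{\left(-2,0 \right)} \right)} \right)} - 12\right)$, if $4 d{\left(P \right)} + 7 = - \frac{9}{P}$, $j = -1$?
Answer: $\frac{7797}{4} \approx 1949.3$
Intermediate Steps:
$H{\left(t,v \right)} = -1$
$E{\left(z,w \right)} = 6$ ($E{\left(z,w \right)} = 2 + 4 = 6$)
$d{\left(P \right)} = - \frac{7}{4} - \frac{9}{4 P}$ ($d{\left(P \right)} = - \frac{7}{4} + \frac{\left(-9\right) \frac{1}{P}}{4} = - \frac{7}{4} - \frac{9}{4 P}$)
$- 138 \left(d{\left(E{\left(-4,H{\left(-2,0 \right)} \right)} \right)} - 12\right) = - 138 \left(\frac{-9 - 42}{4 \cdot 6} - 12\right) = - 138 \left(\frac{1}{4} \cdot \frac{1}{6} \left(-9 - 42\right) - 12\right) = - 138 \left(\frac{1}{4} \cdot \frac{1}{6} \left(-51\right) - 12\right) = - 138 \left(- \frac{17}{8} - 12\right) = \left(-138\right) \left(- \frac{113}{8}\right) = \frac{7797}{4}$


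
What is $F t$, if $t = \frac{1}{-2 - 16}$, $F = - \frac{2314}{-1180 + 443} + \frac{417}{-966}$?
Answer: $- \frac{642665}{4271652} \approx -0.15045$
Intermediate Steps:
$F = \frac{642665}{237314}$ ($F = - \frac{2314}{-737} + 417 \left(- \frac{1}{966}\right) = \left(-2314\right) \left(- \frac{1}{737}\right) - \frac{139}{322} = \frac{2314}{737} - \frac{139}{322} = \frac{642665}{237314} \approx 2.7081$)
$t = - \frac{1}{18}$ ($t = \frac{1}{-18} = - \frac{1}{18} \approx -0.055556$)
$F t = \frac{642665}{237314} \left(- \frac{1}{18}\right) = - \frac{642665}{4271652}$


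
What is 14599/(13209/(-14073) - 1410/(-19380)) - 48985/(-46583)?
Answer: -2060731582852677/122227316963 ≈ -16860.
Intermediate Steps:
14599/(13209/(-14073) - 1410/(-19380)) - 48985/(-46583) = 14599/(13209*(-1/14073) - 1410*(-1/19380)) - 48985*(-1/46583) = 14599/(-4403/4691 + 47/646) + 48985/46583 = 14599/(-2623861/3030386) + 48985/46583 = 14599*(-3030386/2623861) + 48985/46583 = -44240605214/2623861 + 48985/46583 = -2060731582852677/122227316963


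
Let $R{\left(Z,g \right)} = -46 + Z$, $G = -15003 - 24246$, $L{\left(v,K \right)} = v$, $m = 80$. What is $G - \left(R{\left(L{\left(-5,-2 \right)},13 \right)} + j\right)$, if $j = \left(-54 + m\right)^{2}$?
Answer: $-39874$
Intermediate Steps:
$G = -39249$ ($G = -15003 - 24246 = -39249$)
$j = 676$ ($j = \left(-54 + 80\right)^{2} = 26^{2} = 676$)
$G - \left(R{\left(L{\left(-5,-2 \right)},13 \right)} + j\right) = -39249 - \left(\left(-46 - 5\right) + 676\right) = -39249 - \left(-51 + 676\right) = -39249 - 625 = -39874$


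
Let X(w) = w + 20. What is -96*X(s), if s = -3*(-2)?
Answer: -2496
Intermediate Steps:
s = 6
X(w) = 20 + w
-96*X(s) = -96*(20 + 6) = -96*26 = -2496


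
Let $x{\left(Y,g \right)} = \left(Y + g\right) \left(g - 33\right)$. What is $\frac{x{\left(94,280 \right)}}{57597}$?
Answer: $\frac{92378}{57597} \approx 1.6039$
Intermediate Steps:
$x{\left(Y,g \right)} = \left(-33 + g\right) \left(Y + g\right)$ ($x{\left(Y,g \right)} = \left(Y + g\right) \left(-33 + g\right) = \left(-33 + g\right) \left(Y + g\right)$)
$\frac{x{\left(94,280 \right)}}{57597} = \frac{280^{2} - 3102 - 9240 + 94 \cdot 280}{57597} = \left(78400 - 3102 - 9240 + 26320\right) \frac{1}{57597} = 92378 \cdot \frac{1}{57597} = \frac{92378}{57597}$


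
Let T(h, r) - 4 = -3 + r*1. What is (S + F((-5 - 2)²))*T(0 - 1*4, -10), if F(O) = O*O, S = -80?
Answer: -20889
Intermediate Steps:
T(h, r) = 1 + r (T(h, r) = 4 + (-3 + r*1) = 4 + (-3 + r) = 1 + r)
F(O) = O²
(S + F((-5 - 2)²))*T(0 - 1*4, -10) = (-80 + ((-5 - 2)²)²)*(1 - 10) = (-80 + ((-7)²)²)*(-9) = (-80 + 49²)*(-9) = (-80 + 2401)*(-9) = 2321*(-9) = -20889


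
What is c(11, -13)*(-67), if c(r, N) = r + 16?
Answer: -1809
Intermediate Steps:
c(r, N) = 16 + r
c(11, -13)*(-67) = (16 + 11)*(-67) = 27*(-67) = -1809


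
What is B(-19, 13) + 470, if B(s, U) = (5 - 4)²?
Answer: 471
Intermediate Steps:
B(s, U) = 1 (B(s, U) = 1² = 1)
B(-19, 13) + 470 = 1 + 470 = 471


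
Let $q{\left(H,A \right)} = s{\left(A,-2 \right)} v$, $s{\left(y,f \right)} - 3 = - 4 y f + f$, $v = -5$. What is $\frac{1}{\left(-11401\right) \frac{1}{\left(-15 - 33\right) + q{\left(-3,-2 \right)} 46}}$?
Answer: $- \frac{3402}{11401} \approx -0.29839$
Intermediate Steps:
$s{\left(y,f \right)} = 3 + f - 4 f y$ ($s{\left(y,f \right)} = 3 + \left(- 4 y f + f\right) = 3 - \left(- f + 4 f y\right) = 3 + f - 4 f y$)
$q{\left(H,A \right)} = -5 - 40 A$ ($q{\left(H,A \right)} = \left(3 - 2 - - 8 A\right) \left(-5\right) = \left(3 - 2 + 8 A\right) \left(-5\right) = \left(1 + 8 A\right) \left(-5\right) = -5 - 40 A$)
$\frac{1}{\left(-11401\right) \frac{1}{\left(-15 - 33\right) + q{\left(-3,-2 \right)} 46}} = \frac{1}{\left(-11401\right) \frac{1}{\left(-15 - 33\right) + \left(-5 - -80\right) 46}} = \frac{1}{\left(-11401\right) \frac{1}{\left(-15 - 33\right) + \left(-5 + 80\right) 46}} = \frac{1}{\left(-11401\right) \frac{1}{-48 + 75 \cdot 46}} = \frac{1}{\left(-11401\right) \frac{1}{-48 + 3450}} = \frac{1}{\left(-11401\right) \frac{1}{3402}} = \frac{1}{- \frac{11401}{3402}} = - \frac{3402}{11401}$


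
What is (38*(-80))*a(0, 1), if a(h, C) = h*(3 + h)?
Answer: 0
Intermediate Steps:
(38*(-80))*a(0, 1) = (38*(-80))*(0*(3 + 0)) = -0*3 = -3040*0 = 0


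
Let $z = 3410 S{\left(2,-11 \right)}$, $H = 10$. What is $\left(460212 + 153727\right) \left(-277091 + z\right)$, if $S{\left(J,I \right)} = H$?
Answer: $-149181651549$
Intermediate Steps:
$S{\left(J,I \right)} = 10$
$z = 34100$ ($z = 3410 \cdot 10 = 34100$)
$\left(460212 + 153727\right) \left(-277091 + z\right) = \left(460212 + 153727\right) \left(-277091 + 34100\right) = 613939 \left(-242991\right) = -149181651549$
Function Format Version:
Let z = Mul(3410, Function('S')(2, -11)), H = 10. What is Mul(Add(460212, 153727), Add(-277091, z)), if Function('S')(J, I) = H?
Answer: -149181651549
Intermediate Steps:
Function('S')(J, I) = 10
z = 34100 (z = Mul(3410, 10) = 34100)
Mul(Add(460212, 153727), Add(-277091, z)) = Mul(Add(460212, 153727), Add(-277091, 34100)) = Mul(613939, -242991) = -149181651549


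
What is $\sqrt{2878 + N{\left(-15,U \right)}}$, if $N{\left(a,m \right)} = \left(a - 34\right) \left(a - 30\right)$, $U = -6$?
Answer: $\sqrt{5083} \approx 71.295$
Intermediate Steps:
$N{\left(a,m \right)} = \left(-34 + a\right) \left(-30 + a\right)$
$\sqrt{2878 + N{\left(-15,U \right)}} = \sqrt{2878 + \left(1020 + \left(-15\right)^{2} - -960\right)} = \sqrt{2878 + \left(1020 + 225 + 960\right)} = \sqrt{2878 + 2205} = \sqrt{5083}$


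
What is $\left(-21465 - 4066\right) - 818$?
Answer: $-26349$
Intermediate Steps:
$\left(-21465 - 4066\right) - 818 = -25531 - 818 = -26349$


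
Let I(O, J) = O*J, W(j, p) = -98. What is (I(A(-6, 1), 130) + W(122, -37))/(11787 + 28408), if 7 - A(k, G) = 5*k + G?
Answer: 4582/40195 ≈ 0.11399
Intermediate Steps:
A(k, G) = 7 - G - 5*k (A(k, G) = 7 - (5*k + G) = 7 - (G + 5*k) = 7 + (-G - 5*k) = 7 - G - 5*k)
I(O, J) = J*O
(I(A(-6, 1), 130) + W(122, -37))/(11787 + 28408) = (130*(7 - 1*1 - 5*(-6)) - 98)/(11787 + 28408) = (130*(7 - 1 + 30) - 98)/40195 = (130*36 - 98)*(1/40195) = (4680 - 98)*(1/40195) = 4582*(1/40195) = 4582/40195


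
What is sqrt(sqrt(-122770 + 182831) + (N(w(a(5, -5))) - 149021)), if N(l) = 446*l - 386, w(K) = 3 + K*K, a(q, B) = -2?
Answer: sqrt(-146285 + sqrt(60061)) ≈ 382.15*I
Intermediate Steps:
w(K) = 3 + K**2
N(l) = -386 + 446*l
sqrt(sqrt(-122770 + 182831) + (N(w(a(5, -5))) - 149021)) = sqrt(sqrt(-122770 + 182831) + ((-386 + 446*(3 + (-2)**2)) - 149021)) = sqrt(sqrt(60061) + ((-386 + 446*(3 + 4)) - 149021)) = sqrt(sqrt(60061) + ((-386 + 446*7) - 149021)) = sqrt(sqrt(60061) + ((-386 + 3122) - 149021)) = sqrt(sqrt(60061) + (2736 - 149021)) = sqrt(sqrt(60061) - 146285) = sqrt(-146285 + sqrt(60061))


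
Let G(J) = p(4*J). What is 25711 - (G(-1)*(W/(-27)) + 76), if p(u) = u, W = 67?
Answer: 691877/27 ≈ 25625.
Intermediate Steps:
G(J) = 4*J
25711 - (G(-1)*(W/(-27)) + 76) = 25711 - ((4*(-1))*(67/(-27)) + 76) = 25711 - (-268*(-1)/27 + 76) = 25711 - (-4*(-67/27) + 76) = 25711 - (268/27 + 76) = 25711 - 1*2320/27 = 25711 - 2320/27 = 691877/27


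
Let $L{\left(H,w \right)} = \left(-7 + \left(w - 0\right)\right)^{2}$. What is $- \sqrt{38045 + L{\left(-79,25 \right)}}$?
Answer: $- \sqrt{38369} \approx -195.88$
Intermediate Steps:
$L{\left(H,w \right)} = \left(-7 + w\right)^{2}$ ($L{\left(H,w \right)} = \left(-7 + \left(w + 0\right)\right)^{2} = \left(-7 + w\right)^{2}$)
$- \sqrt{38045 + L{\left(-79,25 \right)}} = - \sqrt{38045 + \left(-7 + 25\right)^{2}} = - \sqrt{38045 + 18^{2}} = - \sqrt{38045 + 324} = - \sqrt{38369}$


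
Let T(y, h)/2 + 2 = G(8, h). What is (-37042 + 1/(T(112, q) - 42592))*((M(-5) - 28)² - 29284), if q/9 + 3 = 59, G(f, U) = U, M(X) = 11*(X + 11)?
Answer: 10721898771120/10397 ≈ 1.0312e+9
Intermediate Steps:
M(X) = 121 + 11*X (M(X) = 11*(11 + X) = 121 + 11*X)
q = 504 (q = -27 + 9*59 = -27 + 531 = 504)
T(y, h) = -4 + 2*h
(-37042 + 1/(T(112, q) - 42592))*((M(-5) - 28)² - 29284) = (-37042 + 1/((-4 + 2*504) - 42592))*(((121 + 11*(-5)) - 28)² - 29284) = (-37042 + 1/((-4 + 1008) - 42592))*(((121 - 55) - 28)² - 29284) = (-37042 + 1/(1004 - 42592))*((66 - 28)² - 29284) = (-37042 + 1/(-41588))*(38² - 29284) = (-37042 - 1/41588)*(1444 - 29284) = -1540502697/41588*(-27840) = 10721898771120/10397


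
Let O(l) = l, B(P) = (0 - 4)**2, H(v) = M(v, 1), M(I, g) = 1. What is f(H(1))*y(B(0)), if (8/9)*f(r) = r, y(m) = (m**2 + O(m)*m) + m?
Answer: 594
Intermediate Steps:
H(v) = 1
B(P) = 16 (B(P) = (-4)**2 = 16)
y(m) = m + 2*m**2 (y(m) = (m**2 + m*m) + m = (m**2 + m**2) + m = 2*m**2 + m = m + 2*m**2)
f(r) = 9*r/8
f(H(1))*y(B(0)) = ((9/8)*1)*(16*(1 + 2*16)) = 9*(16*(1 + 32))/8 = 9*(16*33)/8 = (9/8)*528 = 594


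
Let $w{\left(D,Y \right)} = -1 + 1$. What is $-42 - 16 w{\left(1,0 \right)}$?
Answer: $-42$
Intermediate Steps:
$w{\left(D,Y \right)} = 0$
$-42 - 16 w{\left(1,0 \right)} = -42 - 0 = -42 + 0 = -42$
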